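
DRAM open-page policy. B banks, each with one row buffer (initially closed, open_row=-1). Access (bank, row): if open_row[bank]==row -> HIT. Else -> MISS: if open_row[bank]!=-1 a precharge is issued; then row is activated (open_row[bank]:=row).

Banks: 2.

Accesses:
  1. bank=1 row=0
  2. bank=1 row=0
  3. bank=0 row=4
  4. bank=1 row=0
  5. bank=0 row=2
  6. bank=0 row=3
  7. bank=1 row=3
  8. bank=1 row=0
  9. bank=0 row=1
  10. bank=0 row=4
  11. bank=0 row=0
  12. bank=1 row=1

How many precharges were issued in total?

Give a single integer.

Acc 1: bank1 row0 -> MISS (open row0); precharges=0
Acc 2: bank1 row0 -> HIT
Acc 3: bank0 row4 -> MISS (open row4); precharges=0
Acc 4: bank1 row0 -> HIT
Acc 5: bank0 row2 -> MISS (open row2); precharges=1
Acc 6: bank0 row3 -> MISS (open row3); precharges=2
Acc 7: bank1 row3 -> MISS (open row3); precharges=3
Acc 8: bank1 row0 -> MISS (open row0); precharges=4
Acc 9: bank0 row1 -> MISS (open row1); precharges=5
Acc 10: bank0 row4 -> MISS (open row4); precharges=6
Acc 11: bank0 row0 -> MISS (open row0); precharges=7
Acc 12: bank1 row1 -> MISS (open row1); precharges=8

Answer: 8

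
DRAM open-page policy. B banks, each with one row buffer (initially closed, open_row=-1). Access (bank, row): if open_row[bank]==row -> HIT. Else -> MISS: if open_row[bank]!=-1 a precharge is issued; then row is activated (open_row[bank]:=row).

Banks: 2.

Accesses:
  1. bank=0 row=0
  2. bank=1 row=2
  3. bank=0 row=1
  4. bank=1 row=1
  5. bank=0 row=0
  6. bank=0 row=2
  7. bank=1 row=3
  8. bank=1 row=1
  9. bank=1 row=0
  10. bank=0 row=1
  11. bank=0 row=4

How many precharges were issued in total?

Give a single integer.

Answer: 9

Derivation:
Acc 1: bank0 row0 -> MISS (open row0); precharges=0
Acc 2: bank1 row2 -> MISS (open row2); precharges=0
Acc 3: bank0 row1 -> MISS (open row1); precharges=1
Acc 4: bank1 row1 -> MISS (open row1); precharges=2
Acc 5: bank0 row0 -> MISS (open row0); precharges=3
Acc 6: bank0 row2 -> MISS (open row2); precharges=4
Acc 7: bank1 row3 -> MISS (open row3); precharges=5
Acc 8: bank1 row1 -> MISS (open row1); precharges=6
Acc 9: bank1 row0 -> MISS (open row0); precharges=7
Acc 10: bank0 row1 -> MISS (open row1); precharges=8
Acc 11: bank0 row4 -> MISS (open row4); precharges=9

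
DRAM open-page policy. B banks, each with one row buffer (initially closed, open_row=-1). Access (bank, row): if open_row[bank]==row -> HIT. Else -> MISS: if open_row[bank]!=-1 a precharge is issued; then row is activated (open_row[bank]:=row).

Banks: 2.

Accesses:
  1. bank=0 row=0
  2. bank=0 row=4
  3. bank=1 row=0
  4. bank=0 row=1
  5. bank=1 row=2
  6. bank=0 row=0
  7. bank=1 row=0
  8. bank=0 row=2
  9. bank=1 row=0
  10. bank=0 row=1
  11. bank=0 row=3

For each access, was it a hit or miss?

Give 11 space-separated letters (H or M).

Answer: M M M M M M M M H M M

Derivation:
Acc 1: bank0 row0 -> MISS (open row0); precharges=0
Acc 2: bank0 row4 -> MISS (open row4); precharges=1
Acc 3: bank1 row0 -> MISS (open row0); precharges=1
Acc 4: bank0 row1 -> MISS (open row1); precharges=2
Acc 5: bank1 row2 -> MISS (open row2); precharges=3
Acc 6: bank0 row0 -> MISS (open row0); precharges=4
Acc 7: bank1 row0 -> MISS (open row0); precharges=5
Acc 8: bank0 row2 -> MISS (open row2); precharges=6
Acc 9: bank1 row0 -> HIT
Acc 10: bank0 row1 -> MISS (open row1); precharges=7
Acc 11: bank0 row3 -> MISS (open row3); precharges=8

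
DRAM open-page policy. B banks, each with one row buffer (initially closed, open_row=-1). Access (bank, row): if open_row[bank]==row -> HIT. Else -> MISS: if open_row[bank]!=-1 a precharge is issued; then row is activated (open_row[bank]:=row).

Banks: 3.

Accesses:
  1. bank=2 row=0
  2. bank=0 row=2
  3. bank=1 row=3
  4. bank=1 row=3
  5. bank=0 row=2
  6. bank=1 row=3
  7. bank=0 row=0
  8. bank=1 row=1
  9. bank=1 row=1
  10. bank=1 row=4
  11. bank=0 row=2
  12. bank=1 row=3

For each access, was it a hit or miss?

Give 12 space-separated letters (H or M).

Acc 1: bank2 row0 -> MISS (open row0); precharges=0
Acc 2: bank0 row2 -> MISS (open row2); precharges=0
Acc 3: bank1 row3 -> MISS (open row3); precharges=0
Acc 4: bank1 row3 -> HIT
Acc 5: bank0 row2 -> HIT
Acc 6: bank1 row3 -> HIT
Acc 7: bank0 row0 -> MISS (open row0); precharges=1
Acc 8: bank1 row1 -> MISS (open row1); precharges=2
Acc 9: bank1 row1 -> HIT
Acc 10: bank1 row4 -> MISS (open row4); precharges=3
Acc 11: bank0 row2 -> MISS (open row2); precharges=4
Acc 12: bank1 row3 -> MISS (open row3); precharges=5

Answer: M M M H H H M M H M M M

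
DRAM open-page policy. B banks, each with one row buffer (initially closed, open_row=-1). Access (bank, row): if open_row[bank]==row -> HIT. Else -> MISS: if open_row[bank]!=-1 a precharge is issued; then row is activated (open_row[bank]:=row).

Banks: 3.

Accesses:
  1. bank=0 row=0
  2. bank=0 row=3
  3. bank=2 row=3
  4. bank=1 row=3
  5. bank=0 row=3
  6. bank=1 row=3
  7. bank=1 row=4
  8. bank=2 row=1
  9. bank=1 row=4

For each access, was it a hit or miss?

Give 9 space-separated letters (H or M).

Answer: M M M M H H M M H

Derivation:
Acc 1: bank0 row0 -> MISS (open row0); precharges=0
Acc 2: bank0 row3 -> MISS (open row3); precharges=1
Acc 3: bank2 row3 -> MISS (open row3); precharges=1
Acc 4: bank1 row3 -> MISS (open row3); precharges=1
Acc 5: bank0 row3 -> HIT
Acc 6: bank1 row3 -> HIT
Acc 7: bank1 row4 -> MISS (open row4); precharges=2
Acc 8: bank2 row1 -> MISS (open row1); precharges=3
Acc 9: bank1 row4 -> HIT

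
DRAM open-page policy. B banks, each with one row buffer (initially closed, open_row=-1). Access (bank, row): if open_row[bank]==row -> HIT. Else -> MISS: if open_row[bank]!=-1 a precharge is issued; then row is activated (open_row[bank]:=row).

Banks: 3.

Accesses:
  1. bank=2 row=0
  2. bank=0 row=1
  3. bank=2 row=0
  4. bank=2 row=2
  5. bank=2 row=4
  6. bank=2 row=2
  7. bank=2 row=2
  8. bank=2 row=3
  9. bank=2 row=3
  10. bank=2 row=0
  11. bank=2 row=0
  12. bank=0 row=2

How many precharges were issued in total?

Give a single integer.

Acc 1: bank2 row0 -> MISS (open row0); precharges=0
Acc 2: bank0 row1 -> MISS (open row1); precharges=0
Acc 3: bank2 row0 -> HIT
Acc 4: bank2 row2 -> MISS (open row2); precharges=1
Acc 5: bank2 row4 -> MISS (open row4); precharges=2
Acc 6: bank2 row2 -> MISS (open row2); precharges=3
Acc 7: bank2 row2 -> HIT
Acc 8: bank2 row3 -> MISS (open row3); precharges=4
Acc 9: bank2 row3 -> HIT
Acc 10: bank2 row0 -> MISS (open row0); precharges=5
Acc 11: bank2 row0 -> HIT
Acc 12: bank0 row2 -> MISS (open row2); precharges=6

Answer: 6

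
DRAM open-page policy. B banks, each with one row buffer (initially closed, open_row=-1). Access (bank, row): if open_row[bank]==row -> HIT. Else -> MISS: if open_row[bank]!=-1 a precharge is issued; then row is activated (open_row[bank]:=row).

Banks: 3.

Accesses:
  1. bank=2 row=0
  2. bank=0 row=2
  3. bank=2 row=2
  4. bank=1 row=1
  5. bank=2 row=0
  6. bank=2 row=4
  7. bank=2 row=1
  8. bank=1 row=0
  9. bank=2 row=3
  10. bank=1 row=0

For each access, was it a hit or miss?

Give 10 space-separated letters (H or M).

Answer: M M M M M M M M M H

Derivation:
Acc 1: bank2 row0 -> MISS (open row0); precharges=0
Acc 2: bank0 row2 -> MISS (open row2); precharges=0
Acc 3: bank2 row2 -> MISS (open row2); precharges=1
Acc 4: bank1 row1 -> MISS (open row1); precharges=1
Acc 5: bank2 row0 -> MISS (open row0); precharges=2
Acc 6: bank2 row4 -> MISS (open row4); precharges=3
Acc 7: bank2 row1 -> MISS (open row1); precharges=4
Acc 8: bank1 row0 -> MISS (open row0); precharges=5
Acc 9: bank2 row3 -> MISS (open row3); precharges=6
Acc 10: bank1 row0 -> HIT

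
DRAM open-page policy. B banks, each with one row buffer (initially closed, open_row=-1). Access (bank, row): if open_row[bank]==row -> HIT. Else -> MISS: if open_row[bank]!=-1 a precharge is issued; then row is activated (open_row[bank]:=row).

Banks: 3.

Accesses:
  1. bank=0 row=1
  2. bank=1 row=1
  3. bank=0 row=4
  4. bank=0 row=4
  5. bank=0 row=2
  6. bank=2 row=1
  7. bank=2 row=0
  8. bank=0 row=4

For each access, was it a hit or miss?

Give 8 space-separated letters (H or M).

Answer: M M M H M M M M

Derivation:
Acc 1: bank0 row1 -> MISS (open row1); precharges=0
Acc 2: bank1 row1 -> MISS (open row1); precharges=0
Acc 3: bank0 row4 -> MISS (open row4); precharges=1
Acc 4: bank0 row4 -> HIT
Acc 5: bank0 row2 -> MISS (open row2); precharges=2
Acc 6: bank2 row1 -> MISS (open row1); precharges=2
Acc 7: bank2 row0 -> MISS (open row0); precharges=3
Acc 8: bank0 row4 -> MISS (open row4); precharges=4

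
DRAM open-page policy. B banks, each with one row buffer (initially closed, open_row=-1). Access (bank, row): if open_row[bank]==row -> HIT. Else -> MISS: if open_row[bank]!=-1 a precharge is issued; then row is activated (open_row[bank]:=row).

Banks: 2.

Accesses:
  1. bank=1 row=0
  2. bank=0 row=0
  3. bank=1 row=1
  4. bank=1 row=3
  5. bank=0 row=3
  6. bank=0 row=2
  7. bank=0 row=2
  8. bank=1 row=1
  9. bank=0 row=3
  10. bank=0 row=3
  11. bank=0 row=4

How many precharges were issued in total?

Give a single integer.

Answer: 7

Derivation:
Acc 1: bank1 row0 -> MISS (open row0); precharges=0
Acc 2: bank0 row0 -> MISS (open row0); precharges=0
Acc 3: bank1 row1 -> MISS (open row1); precharges=1
Acc 4: bank1 row3 -> MISS (open row3); precharges=2
Acc 5: bank0 row3 -> MISS (open row3); precharges=3
Acc 6: bank0 row2 -> MISS (open row2); precharges=4
Acc 7: bank0 row2 -> HIT
Acc 8: bank1 row1 -> MISS (open row1); precharges=5
Acc 9: bank0 row3 -> MISS (open row3); precharges=6
Acc 10: bank0 row3 -> HIT
Acc 11: bank0 row4 -> MISS (open row4); precharges=7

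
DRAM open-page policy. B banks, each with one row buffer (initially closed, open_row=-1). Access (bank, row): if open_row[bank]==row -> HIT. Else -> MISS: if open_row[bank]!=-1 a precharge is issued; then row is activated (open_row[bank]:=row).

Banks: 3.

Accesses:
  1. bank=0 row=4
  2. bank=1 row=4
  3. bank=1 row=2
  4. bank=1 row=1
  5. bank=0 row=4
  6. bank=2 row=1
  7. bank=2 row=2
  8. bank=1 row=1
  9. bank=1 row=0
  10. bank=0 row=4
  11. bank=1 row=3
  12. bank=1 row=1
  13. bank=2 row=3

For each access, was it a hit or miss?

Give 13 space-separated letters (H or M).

Acc 1: bank0 row4 -> MISS (open row4); precharges=0
Acc 2: bank1 row4 -> MISS (open row4); precharges=0
Acc 3: bank1 row2 -> MISS (open row2); precharges=1
Acc 4: bank1 row1 -> MISS (open row1); precharges=2
Acc 5: bank0 row4 -> HIT
Acc 6: bank2 row1 -> MISS (open row1); precharges=2
Acc 7: bank2 row2 -> MISS (open row2); precharges=3
Acc 8: bank1 row1 -> HIT
Acc 9: bank1 row0 -> MISS (open row0); precharges=4
Acc 10: bank0 row4 -> HIT
Acc 11: bank1 row3 -> MISS (open row3); precharges=5
Acc 12: bank1 row1 -> MISS (open row1); precharges=6
Acc 13: bank2 row3 -> MISS (open row3); precharges=7

Answer: M M M M H M M H M H M M M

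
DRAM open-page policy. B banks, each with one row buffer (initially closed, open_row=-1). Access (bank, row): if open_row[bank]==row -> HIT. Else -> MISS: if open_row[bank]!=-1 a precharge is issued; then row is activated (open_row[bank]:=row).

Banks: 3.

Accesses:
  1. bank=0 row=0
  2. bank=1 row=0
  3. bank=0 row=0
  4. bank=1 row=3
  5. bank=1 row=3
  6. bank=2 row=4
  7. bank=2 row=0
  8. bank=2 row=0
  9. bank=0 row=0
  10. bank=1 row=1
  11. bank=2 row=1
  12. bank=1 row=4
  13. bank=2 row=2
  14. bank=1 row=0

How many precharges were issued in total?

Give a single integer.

Acc 1: bank0 row0 -> MISS (open row0); precharges=0
Acc 2: bank1 row0 -> MISS (open row0); precharges=0
Acc 3: bank0 row0 -> HIT
Acc 4: bank1 row3 -> MISS (open row3); precharges=1
Acc 5: bank1 row3 -> HIT
Acc 6: bank2 row4 -> MISS (open row4); precharges=1
Acc 7: bank2 row0 -> MISS (open row0); precharges=2
Acc 8: bank2 row0 -> HIT
Acc 9: bank0 row0 -> HIT
Acc 10: bank1 row1 -> MISS (open row1); precharges=3
Acc 11: bank2 row1 -> MISS (open row1); precharges=4
Acc 12: bank1 row4 -> MISS (open row4); precharges=5
Acc 13: bank2 row2 -> MISS (open row2); precharges=6
Acc 14: bank1 row0 -> MISS (open row0); precharges=7

Answer: 7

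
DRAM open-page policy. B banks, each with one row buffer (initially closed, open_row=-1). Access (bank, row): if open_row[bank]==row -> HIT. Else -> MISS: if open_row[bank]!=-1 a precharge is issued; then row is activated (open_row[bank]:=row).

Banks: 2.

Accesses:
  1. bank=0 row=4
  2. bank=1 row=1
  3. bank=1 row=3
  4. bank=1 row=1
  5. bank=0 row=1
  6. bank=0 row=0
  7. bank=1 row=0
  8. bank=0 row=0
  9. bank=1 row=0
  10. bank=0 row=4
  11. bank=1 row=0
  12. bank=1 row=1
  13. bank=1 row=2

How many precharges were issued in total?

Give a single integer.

Acc 1: bank0 row4 -> MISS (open row4); precharges=0
Acc 2: bank1 row1 -> MISS (open row1); precharges=0
Acc 3: bank1 row3 -> MISS (open row3); precharges=1
Acc 4: bank1 row1 -> MISS (open row1); precharges=2
Acc 5: bank0 row1 -> MISS (open row1); precharges=3
Acc 6: bank0 row0 -> MISS (open row0); precharges=4
Acc 7: bank1 row0 -> MISS (open row0); precharges=5
Acc 8: bank0 row0 -> HIT
Acc 9: bank1 row0 -> HIT
Acc 10: bank0 row4 -> MISS (open row4); precharges=6
Acc 11: bank1 row0 -> HIT
Acc 12: bank1 row1 -> MISS (open row1); precharges=7
Acc 13: bank1 row2 -> MISS (open row2); precharges=8

Answer: 8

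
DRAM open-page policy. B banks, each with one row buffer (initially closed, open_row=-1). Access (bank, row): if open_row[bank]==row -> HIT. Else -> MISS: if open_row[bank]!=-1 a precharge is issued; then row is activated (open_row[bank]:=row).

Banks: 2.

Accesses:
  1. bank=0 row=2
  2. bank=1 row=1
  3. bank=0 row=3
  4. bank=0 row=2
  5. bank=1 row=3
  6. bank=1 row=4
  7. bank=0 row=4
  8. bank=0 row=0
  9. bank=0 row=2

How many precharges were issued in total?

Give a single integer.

Acc 1: bank0 row2 -> MISS (open row2); precharges=0
Acc 2: bank1 row1 -> MISS (open row1); precharges=0
Acc 3: bank0 row3 -> MISS (open row3); precharges=1
Acc 4: bank0 row2 -> MISS (open row2); precharges=2
Acc 5: bank1 row3 -> MISS (open row3); precharges=3
Acc 6: bank1 row4 -> MISS (open row4); precharges=4
Acc 7: bank0 row4 -> MISS (open row4); precharges=5
Acc 8: bank0 row0 -> MISS (open row0); precharges=6
Acc 9: bank0 row2 -> MISS (open row2); precharges=7

Answer: 7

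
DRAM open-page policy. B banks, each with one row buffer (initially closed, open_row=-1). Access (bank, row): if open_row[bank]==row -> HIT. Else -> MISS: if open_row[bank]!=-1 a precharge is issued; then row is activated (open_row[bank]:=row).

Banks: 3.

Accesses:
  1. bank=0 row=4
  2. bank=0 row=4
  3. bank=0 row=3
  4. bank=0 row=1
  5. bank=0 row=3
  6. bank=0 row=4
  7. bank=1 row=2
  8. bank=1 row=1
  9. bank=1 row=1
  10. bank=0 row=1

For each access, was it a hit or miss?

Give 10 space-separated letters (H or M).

Acc 1: bank0 row4 -> MISS (open row4); precharges=0
Acc 2: bank0 row4 -> HIT
Acc 3: bank0 row3 -> MISS (open row3); precharges=1
Acc 4: bank0 row1 -> MISS (open row1); precharges=2
Acc 5: bank0 row3 -> MISS (open row3); precharges=3
Acc 6: bank0 row4 -> MISS (open row4); precharges=4
Acc 7: bank1 row2 -> MISS (open row2); precharges=4
Acc 8: bank1 row1 -> MISS (open row1); precharges=5
Acc 9: bank1 row1 -> HIT
Acc 10: bank0 row1 -> MISS (open row1); precharges=6

Answer: M H M M M M M M H M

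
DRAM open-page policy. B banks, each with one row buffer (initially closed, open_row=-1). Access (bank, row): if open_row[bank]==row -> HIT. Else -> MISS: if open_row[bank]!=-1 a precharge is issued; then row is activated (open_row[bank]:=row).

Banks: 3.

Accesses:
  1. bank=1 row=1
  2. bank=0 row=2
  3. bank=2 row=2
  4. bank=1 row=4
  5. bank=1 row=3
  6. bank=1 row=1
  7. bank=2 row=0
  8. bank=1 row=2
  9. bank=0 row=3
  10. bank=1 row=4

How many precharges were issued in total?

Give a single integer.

Acc 1: bank1 row1 -> MISS (open row1); precharges=0
Acc 2: bank0 row2 -> MISS (open row2); precharges=0
Acc 3: bank2 row2 -> MISS (open row2); precharges=0
Acc 4: bank1 row4 -> MISS (open row4); precharges=1
Acc 5: bank1 row3 -> MISS (open row3); precharges=2
Acc 6: bank1 row1 -> MISS (open row1); precharges=3
Acc 7: bank2 row0 -> MISS (open row0); precharges=4
Acc 8: bank1 row2 -> MISS (open row2); precharges=5
Acc 9: bank0 row3 -> MISS (open row3); precharges=6
Acc 10: bank1 row4 -> MISS (open row4); precharges=7

Answer: 7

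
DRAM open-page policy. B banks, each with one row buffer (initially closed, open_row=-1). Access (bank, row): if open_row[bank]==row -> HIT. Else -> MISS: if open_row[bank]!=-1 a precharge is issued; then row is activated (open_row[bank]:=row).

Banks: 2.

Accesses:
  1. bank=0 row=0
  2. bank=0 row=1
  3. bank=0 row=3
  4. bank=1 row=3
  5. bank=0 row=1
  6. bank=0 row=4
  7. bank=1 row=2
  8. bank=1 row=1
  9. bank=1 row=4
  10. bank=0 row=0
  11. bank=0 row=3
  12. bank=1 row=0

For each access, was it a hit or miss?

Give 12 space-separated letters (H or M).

Acc 1: bank0 row0 -> MISS (open row0); precharges=0
Acc 2: bank0 row1 -> MISS (open row1); precharges=1
Acc 3: bank0 row3 -> MISS (open row3); precharges=2
Acc 4: bank1 row3 -> MISS (open row3); precharges=2
Acc 5: bank0 row1 -> MISS (open row1); precharges=3
Acc 6: bank0 row4 -> MISS (open row4); precharges=4
Acc 7: bank1 row2 -> MISS (open row2); precharges=5
Acc 8: bank1 row1 -> MISS (open row1); precharges=6
Acc 9: bank1 row4 -> MISS (open row4); precharges=7
Acc 10: bank0 row0 -> MISS (open row0); precharges=8
Acc 11: bank0 row3 -> MISS (open row3); precharges=9
Acc 12: bank1 row0 -> MISS (open row0); precharges=10

Answer: M M M M M M M M M M M M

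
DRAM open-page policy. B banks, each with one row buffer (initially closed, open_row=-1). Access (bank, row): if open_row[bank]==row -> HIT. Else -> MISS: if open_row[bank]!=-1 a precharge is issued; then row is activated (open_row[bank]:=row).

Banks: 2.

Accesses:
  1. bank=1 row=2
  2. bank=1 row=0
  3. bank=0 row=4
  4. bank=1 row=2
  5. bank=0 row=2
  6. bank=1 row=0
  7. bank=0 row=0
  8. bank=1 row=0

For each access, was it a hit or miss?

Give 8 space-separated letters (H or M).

Answer: M M M M M M M H

Derivation:
Acc 1: bank1 row2 -> MISS (open row2); precharges=0
Acc 2: bank1 row0 -> MISS (open row0); precharges=1
Acc 3: bank0 row4 -> MISS (open row4); precharges=1
Acc 4: bank1 row2 -> MISS (open row2); precharges=2
Acc 5: bank0 row2 -> MISS (open row2); precharges=3
Acc 6: bank1 row0 -> MISS (open row0); precharges=4
Acc 7: bank0 row0 -> MISS (open row0); precharges=5
Acc 8: bank1 row0 -> HIT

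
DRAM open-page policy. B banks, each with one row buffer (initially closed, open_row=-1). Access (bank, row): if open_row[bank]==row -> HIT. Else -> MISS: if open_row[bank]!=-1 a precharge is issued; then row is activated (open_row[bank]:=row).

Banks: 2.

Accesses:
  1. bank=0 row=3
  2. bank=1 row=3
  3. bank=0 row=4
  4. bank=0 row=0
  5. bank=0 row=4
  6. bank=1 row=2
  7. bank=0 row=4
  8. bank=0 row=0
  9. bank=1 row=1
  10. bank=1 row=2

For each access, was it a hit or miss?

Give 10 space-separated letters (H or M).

Acc 1: bank0 row3 -> MISS (open row3); precharges=0
Acc 2: bank1 row3 -> MISS (open row3); precharges=0
Acc 3: bank0 row4 -> MISS (open row4); precharges=1
Acc 4: bank0 row0 -> MISS (open row0); precharges=2
Acc 5: bank0 row4 -> MISS (open row4); precharges=3
Acc 6: bank1 row2 -> MISS (open row2); precharges=4
Acc 7: bank0 row4 -> HIT
Acc 8: bank0 row0 -> MISS (open row0); precharges=5
Acc 9: bank1 row1 -> MISS (open row1); precharges=6
Acc 10: bank1 row2 -> MISS (open row2); precharges=7

Answer: M M M M M M H M M M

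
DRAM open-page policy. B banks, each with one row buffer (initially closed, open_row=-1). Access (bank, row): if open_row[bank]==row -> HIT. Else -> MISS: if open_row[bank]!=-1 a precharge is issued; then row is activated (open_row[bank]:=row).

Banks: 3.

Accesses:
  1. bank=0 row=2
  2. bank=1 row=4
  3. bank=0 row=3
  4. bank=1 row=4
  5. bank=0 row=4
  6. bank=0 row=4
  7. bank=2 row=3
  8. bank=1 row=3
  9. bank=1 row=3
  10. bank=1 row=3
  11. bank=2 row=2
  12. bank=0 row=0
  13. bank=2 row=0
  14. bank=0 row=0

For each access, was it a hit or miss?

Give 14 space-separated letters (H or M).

Answer: M M M H M H M M H H M M M H

Derivation:
Acc 1: bank0 row2 -> MISS (open row2); precharges=0
Acc 2: bank1 row4 -> MISS (open row4); precharges=0
Acc 3: bank0 row3 -> MISS (open row3); precharges=1
Acc 4: bank1 row4 -> HIT
Acc 5: bank0 row4 -> MISS (open row4); precharges=2
Acc 6: bank0 row4 -> HIT
Acc 7: bank2 row3 -> MISS (open row3); precharges=2
Acc 8: bank1 row3 -> MISS (open row3); precharges=3
Acc 9: bank1 row3 -> HIT
Acc 10: bank1 row3 -> HIT
Acc 11: bank2 row2 -> MISS (open row2); precharges=4
Acc 12: bank0 row0 -> MISS (open row0); precharges=5
Acc 13: bank2 row0 -> MISS (open row0); precharges=6
Acc 14: bank0 row0 -> HIT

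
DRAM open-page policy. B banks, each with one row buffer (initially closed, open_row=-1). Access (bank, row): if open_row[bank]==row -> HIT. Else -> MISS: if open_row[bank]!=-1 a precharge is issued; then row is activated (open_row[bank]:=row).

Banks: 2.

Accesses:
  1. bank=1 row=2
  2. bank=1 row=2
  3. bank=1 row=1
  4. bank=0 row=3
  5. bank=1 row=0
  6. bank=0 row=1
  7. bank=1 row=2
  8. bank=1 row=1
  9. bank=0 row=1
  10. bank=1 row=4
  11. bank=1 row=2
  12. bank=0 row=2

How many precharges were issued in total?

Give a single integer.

Answer: 8

Derivation:
Acc 1: bank1 row2 -> MISS (open row2); precharges=0
Acc 2: bank1 row2 -> HIT
Acc 3: bank1 row1 -> MISS (open row1); precharges=1
Acc 4: bank0 row3 -> MISS (open row3); precharges=1
Acc 5: bank1 row0 -> MISS (open row0); precharges=2
Acc 6: bank0 row1 -> MISS (open row1); precharges=3
Acc 7: bank1 row2 -> MISS (open row2); precharges=4
Acc 8: bank1 row1 -> MISS (open row1); precharges=5
Acc 9: bank0 row1 -> HIT
Acc 10: bank1 row4 -> MISS (open row4); precharges=6
Acc 11: bank1 row2 -> MISS (open row2); precharges=7
Acc 12: bank0 row2 -> MISS (open row2); precharges=8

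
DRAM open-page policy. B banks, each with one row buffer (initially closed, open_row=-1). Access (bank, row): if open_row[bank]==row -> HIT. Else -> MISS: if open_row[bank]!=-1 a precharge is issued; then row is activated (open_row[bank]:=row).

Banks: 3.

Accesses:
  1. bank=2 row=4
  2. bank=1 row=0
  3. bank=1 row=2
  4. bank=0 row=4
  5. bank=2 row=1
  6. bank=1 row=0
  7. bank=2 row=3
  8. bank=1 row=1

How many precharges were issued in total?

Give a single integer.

Acc 1: bank2 row4 -> MISS (open row4); precharges=0
Acc 2: bank1 row0 -> MISS (open row0); precharges=0
Acc 3: bank1 row2 -> MISS (open row2); precharges=1
Acc 4: bank0 row4 -> MISS (open row4); precharges=1
Acc 5: bank2 row1 -> MISS (open row1); precharges=2
Acc 6: bank1 row0 -> MISS (open row0); precharges=3
Acc 7: bank2 row3 -> MISS (open row3); precharges=4
Acc 8: bank1 row1 -> MISS (open row1); precharges=5

Answer: 5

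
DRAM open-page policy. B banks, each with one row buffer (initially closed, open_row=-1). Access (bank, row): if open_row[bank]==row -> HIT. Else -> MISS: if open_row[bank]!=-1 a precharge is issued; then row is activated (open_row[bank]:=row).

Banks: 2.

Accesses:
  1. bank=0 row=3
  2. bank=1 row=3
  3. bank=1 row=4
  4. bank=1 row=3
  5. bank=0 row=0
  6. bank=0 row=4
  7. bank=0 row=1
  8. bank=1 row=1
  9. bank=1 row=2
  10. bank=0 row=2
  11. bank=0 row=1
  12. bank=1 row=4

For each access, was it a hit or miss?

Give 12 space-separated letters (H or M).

Acc 1: bank0 row3 -> MISS (open row3); precharges=0
Acc 2: bank1 row3 -> MISS (open row3); precharges=0
Acc 3: bank1 row4 -> MISS (open row4); precharges=1
Acc 4: bank1 row3 -> MISS (open row3); precharges=2
Acc 5: bank0 row0 -> MISS (open row0); precharges=3
Acc 6: bank0 row4 -> MISS (open row4); precharges=4
Acc 7: bank0 row1 -> MISS (open row1); precharges=5
Acc 8: bank1 row1 -> MISS (open row1); precharges=6
Acc 9: bank1 row2 -> MISS (open row2); precharges=7
Acc 10: bank0 row2 -> MISS (open row2); precharges=8
Acc 11: bank0 row1 -> MISS (open row1); precharges=9
Acc 12: bank1 row4 -> MISS (open row4); precharges=10

Answer: M M M M M M M M M M M M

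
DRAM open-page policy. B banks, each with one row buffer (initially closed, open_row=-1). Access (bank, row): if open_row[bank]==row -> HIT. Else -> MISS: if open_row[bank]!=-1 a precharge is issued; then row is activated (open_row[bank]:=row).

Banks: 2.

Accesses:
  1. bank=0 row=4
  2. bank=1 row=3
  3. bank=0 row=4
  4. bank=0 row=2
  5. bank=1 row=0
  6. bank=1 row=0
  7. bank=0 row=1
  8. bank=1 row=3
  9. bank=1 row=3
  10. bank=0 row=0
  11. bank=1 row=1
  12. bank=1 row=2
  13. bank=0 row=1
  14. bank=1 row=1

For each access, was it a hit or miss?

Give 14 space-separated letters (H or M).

Answer: M M H M M H M M H M M M M M

Derivation:
Acc 1: bank0 row4 -> MISS (open row4); precharges=0
Acc 2: bank1 row3 -> MISS (open row3); precharges=0
Acc 3: bank0 row4 -> HIT
Acc 4: bank0 row2 -> MISS (open row2); precharges=1
Acc 5: bank1 row0 -> MISS (open row0); precharges=2
Acc 6: bank1 row0 -> HIT
Acc 7: bank0 row1 -> MISS (open row1); precharges=3
Acc 8: bank1 row3 -> MISS (open row3); precharges=4
Acc 9: bank1 row3 -> HIT
Acc 10: bank0 row0 -> MISS (open row0); precharges=5
Acc 11: bank1 row1 -> MISS (open row1); precharges=6
Acc 12: bank1 row2 -> MISS (open row2); precharges=7
Acc 13: bank0 row1 -> MISS (open row1); precharges=8
Acc 14: bank1 row1 -> MISS (open row1); precharges=9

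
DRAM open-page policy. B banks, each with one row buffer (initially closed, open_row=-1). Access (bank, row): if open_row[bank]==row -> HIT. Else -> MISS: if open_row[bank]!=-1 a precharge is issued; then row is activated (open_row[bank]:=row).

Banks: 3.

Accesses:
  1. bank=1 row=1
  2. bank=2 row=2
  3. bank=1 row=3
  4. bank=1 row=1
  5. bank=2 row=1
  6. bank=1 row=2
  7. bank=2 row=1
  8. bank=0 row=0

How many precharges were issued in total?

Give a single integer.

Acc 1: bank1 row1 -> MISS (open row1); precharges=0
Acc 2: bank2 row2 -> MISS (open row2); precharges=0
Acc 3: bank1 row3 -> MISS (open row3); precharges=1
Acc 4: bank1 row1 -> MISS (open row1); precharges=2
Acc 5: bank2 row1 -> MISS (open row1); precharges=3
Acc 6: bank1 row2 -> MISS (open row2); precharges=4
Acc 7: bank2 row1 -> HIT
Acc 8: bank0 row0 -> MISS (open row0); precharges=4

Answer: 4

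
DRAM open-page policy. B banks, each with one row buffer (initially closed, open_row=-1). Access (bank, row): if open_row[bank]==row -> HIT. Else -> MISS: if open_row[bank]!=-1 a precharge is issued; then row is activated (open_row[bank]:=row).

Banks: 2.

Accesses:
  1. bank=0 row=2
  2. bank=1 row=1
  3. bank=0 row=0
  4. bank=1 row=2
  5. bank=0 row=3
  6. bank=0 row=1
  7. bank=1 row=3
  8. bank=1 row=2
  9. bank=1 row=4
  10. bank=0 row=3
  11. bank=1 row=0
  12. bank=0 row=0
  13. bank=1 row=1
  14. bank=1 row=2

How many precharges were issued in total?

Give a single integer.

Answer: 12

Derivation:
Acc 1: bank0 row2 -> MISS (open row2); precharges=0
Acc 2: bank1 row1 -> MISS (open row1); precharges=0
Acc 3: bank0 row0 -> MISS (open row0); precharges=1
Acc 4: bank1 row2 -> MISS (open row2); precharges=2
Acc 5: bank0 row3 -> MISS (open row3); precharges=3
Acc 6: bank0 row1 -> MISS (open row1); precharges=4
Acc 7: bank1 row3 -> MISS (open row3); precharges=5
Acc 8: bank1 row2 -> MISS (open row2); precharges=6
Acc 9: bank1 row4 -> MISS (open row4); precharges=7
Acc 10: bank0 row3 -> MISS (open row3); precharges=8
Acc 11: bank1 row0 -> MISS (open row0); precharges=9
Acc 12: bank0 row0 -> MISS (open row0); precharges=10
Acc 13: bank1 row1 -> MISS (open row1); precharges=11
Acc 14: bank1 row2 -> MISS (open row2); precharges=12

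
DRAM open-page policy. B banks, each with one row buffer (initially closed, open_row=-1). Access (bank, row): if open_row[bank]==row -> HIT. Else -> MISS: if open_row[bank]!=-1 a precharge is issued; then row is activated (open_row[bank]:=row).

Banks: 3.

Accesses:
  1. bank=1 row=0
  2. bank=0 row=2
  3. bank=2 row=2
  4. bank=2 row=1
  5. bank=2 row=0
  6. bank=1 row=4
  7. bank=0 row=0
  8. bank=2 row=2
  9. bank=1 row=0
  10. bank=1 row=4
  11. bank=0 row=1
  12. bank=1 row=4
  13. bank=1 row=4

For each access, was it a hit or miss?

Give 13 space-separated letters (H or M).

Answer: M M M M M M M M M M M H H

Derivation:
Acc 1: bank1 row0 -> MISS (open row0); precharges=0
Acc 2: bank0 row2 -> MISS (open row2); precharges=0
Acc 3: bank2 row2 -> MISS (open row2); precharges=0
Acc 4: bank2 row1 -> MISS (open row1); precharges=1
Acc 5: bank2 row0 -> MISS (open row0); precharges=2
Acc 6: bank1 row4 -> MISS (open row4); precharges=3
Acc 7: bank0 row0 -> MISS (open row0); precharges=4
Acc 8: bank2 row2 -> MISS (open row2); precharges=5
Acc 9: bank1 row0 -> MISS (open row0); precharges=6
Acc 10: bank1 row4 -> MISS (open row4); precharges=7
Acc 11: bank0 row1 -> MISS (open row1); precharges=8
Acc 12: bank1 row4 -> HIT
Acc 13: bank1 row4 -> HIT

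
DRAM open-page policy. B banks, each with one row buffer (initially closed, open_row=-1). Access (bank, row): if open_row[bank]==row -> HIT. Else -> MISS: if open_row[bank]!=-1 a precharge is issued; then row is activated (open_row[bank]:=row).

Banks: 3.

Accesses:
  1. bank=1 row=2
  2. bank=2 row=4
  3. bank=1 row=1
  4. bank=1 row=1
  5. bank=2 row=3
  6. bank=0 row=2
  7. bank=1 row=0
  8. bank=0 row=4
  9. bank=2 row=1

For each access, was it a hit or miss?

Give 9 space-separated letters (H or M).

Acc 1: bank1 row2 -> MISS (open row2); precharges=0
Acc 2: bank2 row4 -> MISS (open row4); precharges=0
Acc 3: bank1 row1 -> MISS (open row1); precharges=1
Acc 4: bank1 row1 -> HIT
Acc 5: bank2 row3 -> MISS (open row3); precharges=2
Acc 6: bank0 row2 -> MISS (open row2); precharges=2
Acc 7: bank1 row0 -> MISS (open row0); precharges=3
Acc 8: bank0 row4 -> MISS (open row4); precharges=4
Acc 9: bank2 row1 -> MISS (open row1); precharges=5

Answer: M M M H M M M M M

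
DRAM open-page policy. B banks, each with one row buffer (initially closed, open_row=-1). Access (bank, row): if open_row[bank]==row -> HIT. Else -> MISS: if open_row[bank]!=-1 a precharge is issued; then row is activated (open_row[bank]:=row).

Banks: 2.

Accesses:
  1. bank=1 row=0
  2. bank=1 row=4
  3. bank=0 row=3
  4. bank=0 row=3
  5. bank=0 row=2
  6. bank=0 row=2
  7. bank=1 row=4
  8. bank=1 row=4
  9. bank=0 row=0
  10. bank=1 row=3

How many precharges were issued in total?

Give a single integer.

Acc 1: bank1 row0 -> MISS (open row0); precharges=0
Acc 2: bank1 row4 -> MISS (open row4); precharges=1
Acc 3: bank0 row3 -> MISS (open row3); precharges=1
Acc 4: bank0 row3 -> HIT
Acc 5: bank0 row2 -> MISS (open row2); precharges=2
Acc 6: bank0 row2 -> HIT
Acc 7: bank1 row4 -> HIT
Acc 8: bank1 row4 -> HIT
Acc 9: bank0 row0 -> MISS (open row0); precharges=3
Acc 10: bank1 row3 -> MISS (open row3); precharges=4

Answer: 4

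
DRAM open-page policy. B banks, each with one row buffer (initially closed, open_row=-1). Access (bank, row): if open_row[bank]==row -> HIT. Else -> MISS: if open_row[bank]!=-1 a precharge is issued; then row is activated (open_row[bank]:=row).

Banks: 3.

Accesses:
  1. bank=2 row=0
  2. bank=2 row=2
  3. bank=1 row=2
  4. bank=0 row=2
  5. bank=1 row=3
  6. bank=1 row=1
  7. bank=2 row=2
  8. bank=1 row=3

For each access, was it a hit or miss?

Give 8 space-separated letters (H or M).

Acc 1: bank2 row0 -> MISS (open row0); precharges=0
Acc 2: bank2 row2 -> MISS (open row2); precharges=1
Acc 3: bank1 row2 -> MISS (open row2); precharges=1
Acc 4: bank0 row2 -> MISS (open row2); precharges=1
Acc 5: bank1 row3 -> MISS (open row3); precharges=2
Acc 6: bank1 row1 -> MISS (open row1); precharges=3
Acc 7: bank2 row2 -> HIT
Acc 8: bank1 row3 -> MISS (open row3); precharges=4

Answer: M M M M M M H M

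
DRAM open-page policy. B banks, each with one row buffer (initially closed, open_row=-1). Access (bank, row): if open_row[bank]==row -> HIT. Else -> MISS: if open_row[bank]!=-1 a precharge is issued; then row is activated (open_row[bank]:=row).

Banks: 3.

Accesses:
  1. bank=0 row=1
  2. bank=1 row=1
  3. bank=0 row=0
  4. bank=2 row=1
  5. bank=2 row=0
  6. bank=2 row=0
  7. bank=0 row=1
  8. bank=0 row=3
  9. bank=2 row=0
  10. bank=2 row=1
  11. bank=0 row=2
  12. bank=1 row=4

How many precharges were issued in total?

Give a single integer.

Acc 1: bank0 row1 -> MISS (open row1); precharges=0
Acc 2: bank1 row1 -> MISS (open row1); precharges=0
Acc 3: bank0 row0 -> MISS (open row0); precharges=1
Acc 4: bank2 row1 -> MISS (open row1); precharges=1
Acc 5: bank2 row0 -> MISS (open row0); precharges=2
Acc 6: bank2 row0 -> HIT
Acc 7: bank0 row1 -> MISS (open row1); precharges=3
Acc 8: bank0 row3 -> MISS (open row3); precharges=4
Acc 9: bank2 row0 -> HIT
Acc 10: bank2 row1 -> MISS (open row1); precharges=5
Acc 11: bank0 row2 -> MISS (open row2); precharges=6
Acc 12: bank1 row4 -> MISS (open row4); precharges=7

Answer: 7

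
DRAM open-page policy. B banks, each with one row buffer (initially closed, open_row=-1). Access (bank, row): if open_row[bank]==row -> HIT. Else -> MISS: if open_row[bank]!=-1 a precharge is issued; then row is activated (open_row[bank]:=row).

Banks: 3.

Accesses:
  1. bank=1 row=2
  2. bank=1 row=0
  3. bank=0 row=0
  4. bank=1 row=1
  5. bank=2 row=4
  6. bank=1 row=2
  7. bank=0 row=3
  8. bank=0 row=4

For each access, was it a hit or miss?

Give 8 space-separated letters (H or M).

Acc 1: bank1 row2 -> MISS (open row2); precharges=0
Acc 2: bank1 row0 -> MISS (open row0); precharges=1
Acc 3: bank0 row0 -> MISS (open row0); precharges=1
Acc 4: bank1 row1 -> MISS (open row1); precharges=2
Acc 5: bank2 row4 -> MISS (open row4); precharges=2
Acc 6: bank1 row2 -> MISS (open row2); precharges=3
Acc 7: bank0 row3 -> MISS (open row3); precharges=4
Acc 8: bank0 row4 -> MISS (open row4); precharges=5

Answer: M M M M M M M M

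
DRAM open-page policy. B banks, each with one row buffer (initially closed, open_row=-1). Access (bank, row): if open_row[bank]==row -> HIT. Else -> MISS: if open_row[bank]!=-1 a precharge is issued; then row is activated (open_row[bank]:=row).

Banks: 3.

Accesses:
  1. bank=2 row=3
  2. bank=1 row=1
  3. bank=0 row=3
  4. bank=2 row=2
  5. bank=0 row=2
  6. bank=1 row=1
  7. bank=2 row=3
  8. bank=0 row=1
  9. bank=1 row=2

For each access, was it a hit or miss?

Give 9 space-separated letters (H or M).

Answer: M M M M M H M M M

Derivation:
Acc 1: bank2 row3 -> MISS (open row3); precharges=0
Acc 2: bank1 row1 -> MISS (open row1); precharges=0
Acc 3: bank0 row3 -> MISS (open row3); precharges=0
Acc 4: bank2 row2 -> MISS (open row2); precharges=1
Acc 5: bank0 row2 -> MISS (open row2); precharges=2
Acc 6: bank1 row1 -> HIT
Acc 7: bank2 row3 -> MISS (open row3); precharges=3
Acc 8: bank0 row1 -> MISS (open row1); precharges=4
Acc 9: bank1 row2 -> MISS (open row2); precharges=5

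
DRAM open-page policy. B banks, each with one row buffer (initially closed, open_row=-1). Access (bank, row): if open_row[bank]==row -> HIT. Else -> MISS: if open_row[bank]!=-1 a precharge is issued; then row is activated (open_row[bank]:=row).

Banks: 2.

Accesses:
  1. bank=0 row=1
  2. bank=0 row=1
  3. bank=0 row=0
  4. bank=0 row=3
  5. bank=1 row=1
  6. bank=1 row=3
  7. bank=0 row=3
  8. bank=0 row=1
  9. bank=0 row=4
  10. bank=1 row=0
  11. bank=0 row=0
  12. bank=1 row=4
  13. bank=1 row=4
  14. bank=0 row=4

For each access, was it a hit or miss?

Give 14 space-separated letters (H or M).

Answer: M H M M M M H M M M M M H M

Derivation:
Acc 1: bank0 row1 -> MISS (open row1); precharges=0
Acc 2: bank0 row1 -> HIT
Acc 3: bank0 row0 -> MISS (open row0); precharges=1
Acc 4: bank0 row3 -> MISS (open row3); precharges=2
Acc 5: bank1 row1 -> MISS (open row1); precharges=2
Acc 6: bank1 row3 -> MISS (open row3); precharges=3
Acc 7: bank0 row3 -> HIT
Acc 8: bank0 row1 -> MISS (open row1); precharges=4
Acc 9: bank0 row4 -> MISS (open row4); precharges=5
Acc 10: bank1 row0 -> MISS (open row0); precharges=6
Acc 11: bank0 row0 -> MISS (open row0); precharges=7
Acc 12: bank1 row4 -> MISS (open row4); precharges=8
Acc 13: bank1 row4 -> HIT
Acc 14: bank0 row4 -> MISS (open row4); precharges=9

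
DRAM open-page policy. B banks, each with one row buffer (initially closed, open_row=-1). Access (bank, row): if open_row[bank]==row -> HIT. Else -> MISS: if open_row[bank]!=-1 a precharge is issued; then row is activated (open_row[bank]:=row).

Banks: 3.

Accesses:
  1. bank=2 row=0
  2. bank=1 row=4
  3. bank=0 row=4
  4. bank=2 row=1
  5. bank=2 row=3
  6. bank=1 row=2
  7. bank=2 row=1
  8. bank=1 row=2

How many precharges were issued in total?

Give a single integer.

Answer: 4

Derivation:
Acc 1: bank2 row0 -> MISS (open row0); precharges=0
Acc 2: bank1 row4 -> MISS (open row4); precharges=0
Acc 3: bank0 row4 -> MISS (open row4); precharges=0
Acc 4: bank2 row1 -> MISS (open row1); precharges=1
Acc 5: bank2 row3 -> MISS (open row3); precharges=2
Acc 6: bank1 row2 -> MISS (open row2); precharges=3
Acc 7: bank2 row1 -> MISS (open row1); precharges=4
Acc 8: bank1 row2 -> HIT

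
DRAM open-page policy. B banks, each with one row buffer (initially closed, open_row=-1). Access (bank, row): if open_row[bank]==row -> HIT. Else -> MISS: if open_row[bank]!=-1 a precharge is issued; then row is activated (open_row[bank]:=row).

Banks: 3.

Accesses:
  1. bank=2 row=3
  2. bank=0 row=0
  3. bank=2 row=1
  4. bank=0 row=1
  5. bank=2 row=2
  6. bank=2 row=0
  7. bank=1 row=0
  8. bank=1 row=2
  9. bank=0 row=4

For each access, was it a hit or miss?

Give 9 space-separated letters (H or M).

Answer: M M M M M M M M M

Derivation:
Acc 1: bank2 row3 -> MISS (open row3); precharges=0
Acc 2: bank0 row0 -> MISS (open row0); precharges=0
Acc 3: bank2 row1 -> MISS (open row1); precharges=1
Acc 4: bank0 row1 -> MISS (open row1); precharges=2
Acc 5: bank2 row2 -> MISS (open row2); precharges=3
Acc 6: bank2 row0 -> MISS (open row0); precharges=4
Acc 7: bank1 row0 -> MISS (open row0); precharges=4
Acc 8: bank1 row2 -> MISS (open row2); precharges=5
Acc 9: bank0 row4 -> MISS (open row4); precharges=6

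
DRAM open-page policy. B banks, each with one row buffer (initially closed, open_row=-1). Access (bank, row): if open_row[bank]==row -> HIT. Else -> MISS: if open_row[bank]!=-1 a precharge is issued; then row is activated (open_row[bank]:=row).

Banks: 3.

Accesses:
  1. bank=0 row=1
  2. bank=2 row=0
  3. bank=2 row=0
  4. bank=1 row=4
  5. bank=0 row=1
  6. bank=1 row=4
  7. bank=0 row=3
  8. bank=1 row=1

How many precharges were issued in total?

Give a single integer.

Acc 1: bank0 row1 -> MISS (open row1); precharges=0
Acc 2: bank2 row0 -> MISS (open row0); precharges=0
Acc 3: bank2 row0 -> HIT
Acc 4: bank1 row4 -> MISS (open row4); precharges=0
Acc 5: bank0 row1 -> HIT
Acc 6: bank1 row4 -> HIT
Acc 7: bank0 row3 -> MISS (open row3); precharges=1
Acc 8: bank1 row1 -> MISS (open row1); precharges=2

Answer: 2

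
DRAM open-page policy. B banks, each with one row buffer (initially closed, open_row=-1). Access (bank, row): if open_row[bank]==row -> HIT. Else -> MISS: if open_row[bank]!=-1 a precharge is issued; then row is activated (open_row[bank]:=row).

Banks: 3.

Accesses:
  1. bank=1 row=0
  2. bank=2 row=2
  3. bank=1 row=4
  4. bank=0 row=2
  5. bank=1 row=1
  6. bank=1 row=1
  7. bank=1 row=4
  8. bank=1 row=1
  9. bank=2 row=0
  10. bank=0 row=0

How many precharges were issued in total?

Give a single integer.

Acc 1: bank1 row0 -> MISS (open row0); precharges=0
Acc 2: bank2 row2 -> MISS (open row2); precharges=0
Acc 3: bank1 row4 -> MISS (open row4); precharges=1
Acc 4: bank0 row2 -> MISS (open row2); precharges=1
Acc 5: bank1 row1 -> MISS (open row1); precharges=2
Acc 6: bank1 row1 -> HIT
Acc 7: bank1 row4 -> MISS (open row4); precharges=3
Acc 8: bank1 row1 -> MISS (open row1); precharges=4
Acc 9: bank2 row0 -> MISS (open row0); precharges=5
Acc 10: bank0 row0 -> MISS (open row0); precharges=6

Answer: 6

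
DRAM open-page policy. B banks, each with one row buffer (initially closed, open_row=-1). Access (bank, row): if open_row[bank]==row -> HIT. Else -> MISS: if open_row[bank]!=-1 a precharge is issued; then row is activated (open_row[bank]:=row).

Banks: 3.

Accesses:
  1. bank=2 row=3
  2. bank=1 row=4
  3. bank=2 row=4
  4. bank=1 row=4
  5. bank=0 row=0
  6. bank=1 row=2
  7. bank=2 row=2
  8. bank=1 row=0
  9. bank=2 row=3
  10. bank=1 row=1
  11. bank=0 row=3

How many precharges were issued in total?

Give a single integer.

Answer: 7

Derivation:
Acc 1: bank2 row3 -> MISS (open row3); precharges=0
Acc 2: bank1 row4 -> MISS (open row4); precharges=0
Acc 3: bank2 row4 -> MISS (open row4); precharges=1
Acc 4: bank1 row4 -> HIT
Acc 5: bank0 row0 -> MISS (open row0); precharges=1
Acc 6: bank1 row2 -> MISS (open row2); precharges=2
Acc 7: bank2 row2 -> MISS (open row2); precharges=3
Acc 8: bank1 row0 -> MISS (open row0); precharges=4
Acc 9: bank2 row3 -> MISS (open row3); precharges=5
Acc 10: bank1 row1 -> MISS (open row1); precharges=6
Acc 11: bank0 row3 -> MISS (open row3); precharges=7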